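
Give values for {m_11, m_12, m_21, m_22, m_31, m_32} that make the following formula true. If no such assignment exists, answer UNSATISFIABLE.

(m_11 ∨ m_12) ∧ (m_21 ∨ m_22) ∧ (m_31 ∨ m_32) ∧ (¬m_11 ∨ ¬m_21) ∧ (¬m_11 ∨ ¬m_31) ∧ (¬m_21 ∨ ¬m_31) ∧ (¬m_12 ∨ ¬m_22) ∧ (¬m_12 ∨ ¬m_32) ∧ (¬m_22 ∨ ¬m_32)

Case m_11 = True:
Unit clause (¬m_21) forces m_21 = False.
Unit clause (m_22) forces m_22 = True.
Unit clause (¬m_31) forces m_31 = False.
Unit clause (m_32) forces m_32 = True.
But (¬m_32) is also a unit clause — contradiction.
That branch fails; take m_11 = False instead.
Unit clause (m_12) forces m_12 = True.
Unit clause (¬m_22) forces m_22 = False.
Unit clause (m_21) forces m_21 = True.
Unit clause (¬m_31) forces m_31 = False.
Unit clause (m_32) forces m_32 = True.
But (¬m_32) is also a unit clause — contradiction.
Both values of m_11 lead to a conflict.

UNSATISFIABLE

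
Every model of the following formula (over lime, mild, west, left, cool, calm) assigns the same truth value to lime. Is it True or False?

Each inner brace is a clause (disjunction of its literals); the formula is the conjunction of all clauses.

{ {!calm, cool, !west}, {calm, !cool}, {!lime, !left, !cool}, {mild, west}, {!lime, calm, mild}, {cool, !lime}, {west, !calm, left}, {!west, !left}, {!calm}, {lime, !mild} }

False

Suppose lime = true.
The clause (cool) is unit, so cool = true.
The clause (calm) is unit, so calm = true.
That conflicts with the unit clause (!calm).
So every satisfying assignment has lime = False.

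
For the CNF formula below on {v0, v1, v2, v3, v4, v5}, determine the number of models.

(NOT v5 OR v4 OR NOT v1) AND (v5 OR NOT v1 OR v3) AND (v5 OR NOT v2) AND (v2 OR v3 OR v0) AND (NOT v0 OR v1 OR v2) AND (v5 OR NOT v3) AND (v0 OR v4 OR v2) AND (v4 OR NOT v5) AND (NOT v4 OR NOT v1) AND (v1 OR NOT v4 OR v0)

There are 2^6 = 64 truth assignments over (v0, v1, v2, v3, v4, v5).
Split on v2. With v2 = true, the clauses containing v2 are satisfied and NOT v2 drops from the rest; 2 of the 2^5 = 32 assignments to the other variables satisfy what remains.
With v2 = false, by the same count on the reduced clause set, 0 assignments work.
Total: 2 + 0 = 2.

2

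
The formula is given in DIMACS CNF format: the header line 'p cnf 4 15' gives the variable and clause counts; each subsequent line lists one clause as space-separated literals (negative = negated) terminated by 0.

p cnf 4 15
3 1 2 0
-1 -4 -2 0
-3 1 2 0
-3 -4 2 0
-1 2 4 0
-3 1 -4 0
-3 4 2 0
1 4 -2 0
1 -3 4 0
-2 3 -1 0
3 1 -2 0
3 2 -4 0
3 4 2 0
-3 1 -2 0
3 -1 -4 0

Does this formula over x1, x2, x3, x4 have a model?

Yes, satisfiable

Suppose x3 = True.
Suppose x1 = True.
Suppose x4 = False.
Unit clause (x2) forces x2 = True.
All clauses are satisfied.
A satisfying assignment: x1: True; x2: True; x3: True; x4: False.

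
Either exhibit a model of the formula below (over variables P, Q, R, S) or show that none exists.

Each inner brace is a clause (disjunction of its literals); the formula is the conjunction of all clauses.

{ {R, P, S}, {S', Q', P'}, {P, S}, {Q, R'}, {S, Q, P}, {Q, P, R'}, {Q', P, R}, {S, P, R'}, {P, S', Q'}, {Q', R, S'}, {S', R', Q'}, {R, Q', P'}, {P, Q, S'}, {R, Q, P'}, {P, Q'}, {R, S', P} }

P ↦ 1,  Q ↦ 1,  R ↦ 1,  S ↦ 0

Branch on P: set P = 1.
Branch on S: set S = 0.
Branch on Q: set Q = 1.
(R) alone gives R = 1.
This assignment satisfies each clause.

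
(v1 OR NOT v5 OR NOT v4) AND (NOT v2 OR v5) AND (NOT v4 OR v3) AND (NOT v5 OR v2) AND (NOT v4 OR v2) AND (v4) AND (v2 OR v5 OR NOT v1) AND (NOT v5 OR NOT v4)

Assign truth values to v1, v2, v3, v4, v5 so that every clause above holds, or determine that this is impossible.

UNSATISFIABLE

From the singleton clause (v4), v4 = true.
From the singleton clause (v3), v3 = true.
From the singleton clause (v2), v2 = true.
From the singleton clause (v5), v5 = true.
That conflicts with the unit clause (NOT v5).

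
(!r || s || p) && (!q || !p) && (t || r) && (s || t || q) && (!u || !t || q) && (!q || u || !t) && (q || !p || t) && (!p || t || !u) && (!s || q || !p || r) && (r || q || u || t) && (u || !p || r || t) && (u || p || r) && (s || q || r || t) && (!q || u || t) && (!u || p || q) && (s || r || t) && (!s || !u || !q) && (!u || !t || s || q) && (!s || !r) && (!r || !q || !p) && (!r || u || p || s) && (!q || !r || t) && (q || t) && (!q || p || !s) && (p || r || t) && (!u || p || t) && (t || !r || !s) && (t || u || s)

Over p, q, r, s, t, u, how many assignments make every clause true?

3

There are 2^6 = 64 truth assignments over (p, q, r, s, t, u).
Split on u. With u = true, the clauses containing u are satisfied and !u drops from the rest; 1 of the 2^5 = 32 assignments to the other variables satisfy what remains.
With u = false, by the same count on the reduced clause set, 2 assignments work.
Total: 1 + 2 = 3.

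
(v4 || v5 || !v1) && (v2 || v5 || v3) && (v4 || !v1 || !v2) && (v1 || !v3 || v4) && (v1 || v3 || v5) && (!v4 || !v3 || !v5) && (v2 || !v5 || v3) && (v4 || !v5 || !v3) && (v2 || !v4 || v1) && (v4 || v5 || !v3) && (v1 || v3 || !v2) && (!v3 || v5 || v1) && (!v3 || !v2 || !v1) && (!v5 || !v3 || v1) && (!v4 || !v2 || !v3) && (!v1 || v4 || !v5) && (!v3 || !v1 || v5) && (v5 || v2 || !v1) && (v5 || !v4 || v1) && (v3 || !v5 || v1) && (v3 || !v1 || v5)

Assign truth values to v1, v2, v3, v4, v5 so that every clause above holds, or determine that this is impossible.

v1=true; v2=true; v3=false; v4=true; v5=true

Branch on v4: set v4 = true.
Branch on v3: set v3 = false.
Branch on v2: set v2 = true.
Unit clause (v1) forces v1 = true.
Unit clause (v5) forces v5 = true.
This assignment satisfies each clause.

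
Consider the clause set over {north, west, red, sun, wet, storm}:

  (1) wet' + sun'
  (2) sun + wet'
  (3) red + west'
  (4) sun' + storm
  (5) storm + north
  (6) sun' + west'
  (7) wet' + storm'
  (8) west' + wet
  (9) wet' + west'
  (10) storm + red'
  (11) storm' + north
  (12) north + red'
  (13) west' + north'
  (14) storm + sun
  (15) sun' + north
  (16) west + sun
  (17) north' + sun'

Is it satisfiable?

Case wet = 0:
From the singleton clause (west'), west = 0.
From the singleton clause (sun), sun = 1.
From the singleton clause (storm), storm = 1.
From the singleton clause (north), north = 1.
That conflicts with the unit clause (north').
Undo wet and try wet = 1.
From the singleton clause (sun'), sun = 0.
That conflicts with the unit clause (sun).
Both values of wet lead to a conflict.
No assignment satisfies every clause.

No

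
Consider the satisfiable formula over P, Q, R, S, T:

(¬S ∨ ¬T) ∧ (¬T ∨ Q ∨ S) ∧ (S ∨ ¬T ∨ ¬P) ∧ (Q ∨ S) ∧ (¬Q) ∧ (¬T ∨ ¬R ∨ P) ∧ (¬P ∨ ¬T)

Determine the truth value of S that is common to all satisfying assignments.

Suppose S = False.
The clause (Q) is unit, so Q = True.
That conflicts with the unit clause (¬Q).
So every satisfying assignment has S = True.

True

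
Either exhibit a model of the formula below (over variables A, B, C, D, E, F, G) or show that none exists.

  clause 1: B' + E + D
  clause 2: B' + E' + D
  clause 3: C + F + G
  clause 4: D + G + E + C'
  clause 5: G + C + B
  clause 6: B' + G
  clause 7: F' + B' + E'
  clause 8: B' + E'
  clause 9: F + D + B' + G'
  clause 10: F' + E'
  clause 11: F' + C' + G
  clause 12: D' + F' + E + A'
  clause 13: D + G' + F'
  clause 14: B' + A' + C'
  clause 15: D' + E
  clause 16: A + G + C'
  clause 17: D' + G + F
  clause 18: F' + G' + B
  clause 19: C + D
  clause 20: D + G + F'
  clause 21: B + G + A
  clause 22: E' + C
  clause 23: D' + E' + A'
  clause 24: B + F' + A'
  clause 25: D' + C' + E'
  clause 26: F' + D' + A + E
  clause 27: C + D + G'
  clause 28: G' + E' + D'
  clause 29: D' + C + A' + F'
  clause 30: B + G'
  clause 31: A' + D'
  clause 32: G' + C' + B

Suppose B = 0.
Unit clause (G') forces G = 0.
Unit clause (C) forces C = 1.
Unit clause (F') forces F = 0.
Unit clause (A) forces A = 1.
Unit clause (D') forces D = 0.
Unit clause (E) forces E = 1.
All clauses are satisfied.

A ↦ 1, B ↦ 0, C ↦ 1, D ↦ 0, E ↦ 1, F ↦ 0, G ↦ 0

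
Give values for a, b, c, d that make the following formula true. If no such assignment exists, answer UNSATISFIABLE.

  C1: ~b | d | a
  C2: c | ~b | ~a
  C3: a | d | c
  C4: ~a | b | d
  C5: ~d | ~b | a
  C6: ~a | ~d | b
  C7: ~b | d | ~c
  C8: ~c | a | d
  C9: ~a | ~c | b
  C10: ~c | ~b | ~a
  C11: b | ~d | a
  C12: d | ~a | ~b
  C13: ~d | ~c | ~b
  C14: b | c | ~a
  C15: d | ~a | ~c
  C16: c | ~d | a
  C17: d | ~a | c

UNSATISFIABLE

Try b = 0.
Try a = 0.
From the singleton clause (~d), d = 0.
From the singleton clause (c), c = 1.
Now (~c) is unsatisfied and unit — conflict.
That branch fails; take a = 1 instead.
From the singleton clause (d), d = 1.
Now (~d) is unsatisfied and unit — conflict.
Either choice for a ends in contradiction.
That branch fails; take b = 1 instead.
Try d = 1.
From the singleton clause (a), a = 1.
From the singleton clause (c), c = 1.
Now (~c) is unsatisfied and unit — conflict.
That branch fails; take d = 0 instead.
From the singleton clause (a), a = 1.
Now (~a) is unsatisfied and unit — conflict.
Either choice for d ends in contradiction.
Either choice for b ends in contradiction.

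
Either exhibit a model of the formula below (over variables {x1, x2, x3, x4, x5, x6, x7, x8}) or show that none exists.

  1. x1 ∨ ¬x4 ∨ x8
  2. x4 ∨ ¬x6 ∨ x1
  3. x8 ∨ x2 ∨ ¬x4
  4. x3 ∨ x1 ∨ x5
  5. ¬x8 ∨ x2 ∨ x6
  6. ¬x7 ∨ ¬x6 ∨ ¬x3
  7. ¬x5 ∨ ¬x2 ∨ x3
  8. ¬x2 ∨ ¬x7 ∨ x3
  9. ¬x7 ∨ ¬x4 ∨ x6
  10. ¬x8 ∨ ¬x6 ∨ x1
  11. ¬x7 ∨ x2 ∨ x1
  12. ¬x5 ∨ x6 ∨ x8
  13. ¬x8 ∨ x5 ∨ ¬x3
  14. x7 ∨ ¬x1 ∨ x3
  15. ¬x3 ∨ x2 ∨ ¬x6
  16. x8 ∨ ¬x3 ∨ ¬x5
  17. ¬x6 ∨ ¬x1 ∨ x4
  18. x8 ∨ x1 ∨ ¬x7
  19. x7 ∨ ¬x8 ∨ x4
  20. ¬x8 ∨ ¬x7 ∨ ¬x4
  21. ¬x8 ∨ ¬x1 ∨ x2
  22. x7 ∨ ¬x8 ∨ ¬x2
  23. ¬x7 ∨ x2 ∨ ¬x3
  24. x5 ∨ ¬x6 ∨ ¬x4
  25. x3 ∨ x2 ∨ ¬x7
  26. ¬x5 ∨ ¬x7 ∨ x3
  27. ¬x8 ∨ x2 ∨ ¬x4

x1: False,  x2: True,  x3: True,  x4: False,  x5: False,  x6: False,  x7: False,  x8: False

Try x1 = False.
Try x4 = False.
(¬x6) alone gives x6 = False.
Try x3 = True.
Try x8 = False.
(¬x5) alone gives x5 = False.
(¬x7) alone gives x7 = False.
All clauses hold; x2 can take either value.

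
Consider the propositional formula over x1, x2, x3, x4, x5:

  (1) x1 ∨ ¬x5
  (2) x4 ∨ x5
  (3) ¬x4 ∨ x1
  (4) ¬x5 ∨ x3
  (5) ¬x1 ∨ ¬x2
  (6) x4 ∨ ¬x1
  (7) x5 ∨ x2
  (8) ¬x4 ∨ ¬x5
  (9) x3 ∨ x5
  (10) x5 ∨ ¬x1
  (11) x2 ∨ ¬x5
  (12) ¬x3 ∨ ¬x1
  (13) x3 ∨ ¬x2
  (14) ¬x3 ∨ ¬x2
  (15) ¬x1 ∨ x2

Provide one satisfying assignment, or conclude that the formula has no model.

UNSATISFIABLE

Case x1 = True:
From the singleton clause (¬x2), x2 = False.
But (x2) is also a unit clause — contradiction.
Backtrack on x1: now try x1 = False.
From the singleton clause (¬x5), x5 = False.
From the singleton clause (x4), x4 = True.
But (¬x4) is also a unit clause — contradiction.
Both values of x1 lead to a conflict.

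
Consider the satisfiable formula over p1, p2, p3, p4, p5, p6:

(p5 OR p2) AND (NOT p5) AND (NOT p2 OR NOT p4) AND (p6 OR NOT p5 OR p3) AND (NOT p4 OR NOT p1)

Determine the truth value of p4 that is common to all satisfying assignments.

False

Suppose p4 = true.
From the singleton clause (NOT p5), p5 = false.
From the singleton clause (p2), p2 = true.
But (NOT p2) is also a unit clause — contradiction.
So every satisfying assignment has p4 = False.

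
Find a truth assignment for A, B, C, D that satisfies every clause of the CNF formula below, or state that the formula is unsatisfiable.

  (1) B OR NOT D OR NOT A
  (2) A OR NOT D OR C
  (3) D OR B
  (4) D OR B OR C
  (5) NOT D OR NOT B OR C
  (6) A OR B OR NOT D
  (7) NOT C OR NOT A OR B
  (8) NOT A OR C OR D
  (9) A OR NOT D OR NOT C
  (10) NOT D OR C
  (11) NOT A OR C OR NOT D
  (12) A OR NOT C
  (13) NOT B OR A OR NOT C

A=true, B=true, C=true, D=true

Suppose D = true.
The clause (C) is unit, so C = true.
The clause (A) is unit, so A = true.
The clause (B) is unit, so B = true.
All clauses are satisfied.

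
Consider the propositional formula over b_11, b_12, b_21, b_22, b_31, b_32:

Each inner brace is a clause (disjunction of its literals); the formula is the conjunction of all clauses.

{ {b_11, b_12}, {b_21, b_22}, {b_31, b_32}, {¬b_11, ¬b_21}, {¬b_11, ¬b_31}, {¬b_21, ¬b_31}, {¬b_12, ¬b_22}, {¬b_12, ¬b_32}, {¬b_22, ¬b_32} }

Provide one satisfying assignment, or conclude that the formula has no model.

Try b_11 = True.
Unit clause (¬b_21) forces b_21 = False.
Unit clause (b_22) forces b_22 = True.
Unit clause (¬b_31) forces b_31 = False.
Unit clause (b_32) forces b_32 = True.
But (¬b_32) is also a unit clause — contradiction.
So b_11 must be the other value — set b_11 = False.
Unit clause (b_12) forces b_12 = True.
Unit clause (¬b_22) forces b_22 = False.
Unit clause (b_21) forces b_21 = True.
Unit clause (¬b_31) forces b_31 = False.
Unit clause (b_32) forces b_32 = True.
But (¬b_32) is also a unit clause — contradiction.
Either choice for b_11 ends in contradiction.

UNSATISFIABLE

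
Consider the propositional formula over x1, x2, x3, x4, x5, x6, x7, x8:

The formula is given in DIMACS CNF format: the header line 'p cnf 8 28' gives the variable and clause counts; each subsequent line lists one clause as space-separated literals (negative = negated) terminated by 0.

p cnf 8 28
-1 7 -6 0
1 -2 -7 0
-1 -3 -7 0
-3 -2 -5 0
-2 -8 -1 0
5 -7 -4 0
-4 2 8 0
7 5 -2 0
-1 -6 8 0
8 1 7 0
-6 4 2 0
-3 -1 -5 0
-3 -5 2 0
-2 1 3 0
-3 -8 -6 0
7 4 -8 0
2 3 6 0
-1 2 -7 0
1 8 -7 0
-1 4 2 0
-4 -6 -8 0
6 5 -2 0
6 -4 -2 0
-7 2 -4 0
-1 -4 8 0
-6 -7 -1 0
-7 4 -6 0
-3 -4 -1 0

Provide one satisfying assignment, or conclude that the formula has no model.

x1: True, x2: True, x3: False, x4: False, x5: True, x6: False, x7: False, x8: False

Case x1 = True:
Case x7 = False:
(¬x6) alone gives x6 = False.
Case x2 = True:
(¬x8) alone gives x8 = False.
(x5) alone gives x5 = True.
(¬x3) alone gives x3 = False.
(¬x4) alone gives x4 = False.
Every clause now holds.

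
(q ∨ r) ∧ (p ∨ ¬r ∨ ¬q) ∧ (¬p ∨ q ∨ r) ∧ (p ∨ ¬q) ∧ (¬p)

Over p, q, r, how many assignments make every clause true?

There are 2^3 = 8 truth assignments over (p, q, r).
Check each against the 5 clauses (columns in the order p, q, r):
  F F F  ✗ fails (q ∨ r)
  F F T  ✓ satisfies all
  F T F  ✗ fails (p ∨ ¬q)
  F T T  ✗ fails (p ∨ ¬r ∨ ¬q)
  T F F  ✗ fails (q ∨ r)
  T F T  ✗ fails (¬p)
  T T F  ✗ fails (¬p)
  T T T  ✗ fails (¬p)
1 of the 8 rows is a model.

1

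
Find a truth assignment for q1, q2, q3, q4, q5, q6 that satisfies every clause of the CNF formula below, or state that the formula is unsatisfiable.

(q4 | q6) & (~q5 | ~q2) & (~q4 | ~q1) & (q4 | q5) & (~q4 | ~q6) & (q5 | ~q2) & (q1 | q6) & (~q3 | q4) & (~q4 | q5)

Try q4 = 0.
(q6) alone gives q6 = 1.
(q5) alone gives q5 = 1.
(~q2) alone gives q2 = 0.
(~q3) alone gives q3 = 0.
Every clause is now satisfied; q1 is unconstrained.

q1=1; q2=0; q3=0; q4=0; q5=1; q6=1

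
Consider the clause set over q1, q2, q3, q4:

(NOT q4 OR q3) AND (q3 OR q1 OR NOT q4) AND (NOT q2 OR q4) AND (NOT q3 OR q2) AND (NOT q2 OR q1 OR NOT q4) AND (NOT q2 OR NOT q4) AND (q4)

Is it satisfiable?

Unit clause (q4) forces q4 = true.
Unit clause (q3) forces q3 = true.
Unit clause (q2) forces q2 = true.
But (NOT q2) is also a unit clause — contradiction.
No assignment satisfies every clause.

Unsatisfiable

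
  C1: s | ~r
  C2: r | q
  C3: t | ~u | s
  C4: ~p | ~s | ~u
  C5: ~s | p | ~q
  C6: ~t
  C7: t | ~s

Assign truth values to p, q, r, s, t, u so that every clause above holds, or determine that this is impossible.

p ↦ 1,  q ↦ 1,  r ↦ 0,  s ↦ 0,  t ↦ 0,  u ↦ 0

The clause (~t) is unit, so t = 0.
The clause (~s) is unit, so s = 0.
The clause (~r) is unit, so r = 0.
The clause (q) is unit, so q = 1.
The clause (~u) is unit, so u = 0.
No clause remains; p is free.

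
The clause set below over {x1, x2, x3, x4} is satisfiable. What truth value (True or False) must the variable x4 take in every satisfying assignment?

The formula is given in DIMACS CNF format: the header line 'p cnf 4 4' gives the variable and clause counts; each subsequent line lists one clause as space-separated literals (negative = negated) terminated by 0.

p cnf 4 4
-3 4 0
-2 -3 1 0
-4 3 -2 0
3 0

Suppose x4 = False.
The clause (¬x3) is unit, so x3 = False.
That conflicts with the unit clause (x3).
So every satisfying assignment has x4 = True.

True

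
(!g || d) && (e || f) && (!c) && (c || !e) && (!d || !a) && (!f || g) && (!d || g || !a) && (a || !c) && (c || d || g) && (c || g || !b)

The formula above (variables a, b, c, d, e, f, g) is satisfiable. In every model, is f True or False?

True

Suppose f = false.
The clause (e) is unit, so e = true.
The clause (!c) is unit, so c = false.
That conflicts with the unit clause (c).
So every satisfying assignment has f = True.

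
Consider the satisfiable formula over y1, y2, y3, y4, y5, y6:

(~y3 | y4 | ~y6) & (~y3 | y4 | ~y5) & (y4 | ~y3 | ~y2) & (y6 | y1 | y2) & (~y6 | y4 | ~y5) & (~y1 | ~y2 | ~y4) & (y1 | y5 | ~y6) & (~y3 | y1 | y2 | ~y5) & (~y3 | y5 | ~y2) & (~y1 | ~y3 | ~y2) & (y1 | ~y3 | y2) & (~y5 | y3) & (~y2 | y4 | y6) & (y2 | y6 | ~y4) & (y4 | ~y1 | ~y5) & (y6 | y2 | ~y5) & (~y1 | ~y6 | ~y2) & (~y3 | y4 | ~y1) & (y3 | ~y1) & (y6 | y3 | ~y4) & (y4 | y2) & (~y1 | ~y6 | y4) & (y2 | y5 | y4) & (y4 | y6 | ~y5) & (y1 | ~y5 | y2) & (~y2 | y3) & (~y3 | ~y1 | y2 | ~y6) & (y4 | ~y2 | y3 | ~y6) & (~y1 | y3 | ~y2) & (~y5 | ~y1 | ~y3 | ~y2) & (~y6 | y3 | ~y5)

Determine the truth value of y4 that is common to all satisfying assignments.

True

Suppose y4 = 0.
The clause (y2) is unit, so y2 = 1.
The clause (~y3) is unit, so y3 = 0.
That conflicts with the unit clause (y3).
So every satisfying assignment has y4 = True.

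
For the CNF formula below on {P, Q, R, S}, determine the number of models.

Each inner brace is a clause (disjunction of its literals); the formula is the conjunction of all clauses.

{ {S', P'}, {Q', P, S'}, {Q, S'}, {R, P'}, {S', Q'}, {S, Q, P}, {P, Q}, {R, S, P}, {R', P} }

2

There are 2^4 = 16 truth assignments over (P, Q, R, S).
Split on Q. With Q = 1, the clauses containing Q are satisfied and Q' drops from the rest; 1 of the 2^3 = 8 assignments to the other variables satisfy what remains.
With Q = 0, by the same count on the reduced clause set, 1 assignment works.
Total: 1 + 1 = 2.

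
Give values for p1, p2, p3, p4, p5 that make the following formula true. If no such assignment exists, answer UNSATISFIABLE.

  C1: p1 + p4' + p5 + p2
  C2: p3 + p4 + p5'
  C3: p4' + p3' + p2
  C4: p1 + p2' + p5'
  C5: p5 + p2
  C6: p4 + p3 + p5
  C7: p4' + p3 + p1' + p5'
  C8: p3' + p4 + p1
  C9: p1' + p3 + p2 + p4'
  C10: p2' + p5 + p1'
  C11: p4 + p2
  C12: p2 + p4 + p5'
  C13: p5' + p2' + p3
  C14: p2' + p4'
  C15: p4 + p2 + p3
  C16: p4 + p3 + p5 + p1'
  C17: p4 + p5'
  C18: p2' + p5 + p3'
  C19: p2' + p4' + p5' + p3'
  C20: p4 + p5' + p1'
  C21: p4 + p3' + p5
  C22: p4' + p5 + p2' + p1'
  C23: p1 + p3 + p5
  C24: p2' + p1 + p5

p1: 0; p2: 0; p3: 0; p4: 1; p5: 1

Branch on p5: set p5 = 1.
The clause (p4) is unit, so p4 = 1.
The clause (p2') is unit, so p2 = 0.
The clause (p3') is unit, so p3 = 0.
The clause (p1') is unit, so p1 = 0.
This assignment satisfies each clause.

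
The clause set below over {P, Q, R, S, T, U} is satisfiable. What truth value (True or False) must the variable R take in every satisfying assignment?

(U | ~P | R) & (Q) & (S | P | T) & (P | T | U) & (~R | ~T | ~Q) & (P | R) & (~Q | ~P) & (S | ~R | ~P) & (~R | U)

Suppose R = 0.
(Q) alone gives Q = 1.
(P) alone gives P = 1.
Now (~P) is unsatisfied and unit — conflict.
So every satisfying assignment has R = True.

True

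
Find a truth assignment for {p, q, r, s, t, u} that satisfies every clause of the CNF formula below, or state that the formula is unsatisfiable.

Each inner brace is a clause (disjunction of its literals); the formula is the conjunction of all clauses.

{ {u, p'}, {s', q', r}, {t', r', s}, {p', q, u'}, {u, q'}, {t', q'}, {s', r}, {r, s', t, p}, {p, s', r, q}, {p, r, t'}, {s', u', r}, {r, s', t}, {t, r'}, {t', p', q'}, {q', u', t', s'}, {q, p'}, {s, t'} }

p=0,  q=0,  r=1,  s=1,  t=1,  u=0

Try u = 0.
(p') alone gives p = 0.
(q') alone gives q = 0.
Try s = 1.
(r) alone gives r = 1.
(t) alone gives t = 1.
All clauses are satisfied.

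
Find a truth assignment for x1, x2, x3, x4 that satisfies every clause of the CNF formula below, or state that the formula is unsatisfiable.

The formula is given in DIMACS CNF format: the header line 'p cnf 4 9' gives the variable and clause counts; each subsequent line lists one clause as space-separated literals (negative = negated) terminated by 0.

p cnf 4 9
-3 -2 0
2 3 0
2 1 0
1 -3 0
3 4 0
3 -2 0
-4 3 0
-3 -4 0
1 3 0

x1: True, x2: False, x3: True, x4: False

Try x3 = True.
Unit clause (¬x2) forces x2 = False.
Unit clause (x1) forces x1 = True.
Unit clause (¬x4) forces x4 = False.
All clauses are satisfied.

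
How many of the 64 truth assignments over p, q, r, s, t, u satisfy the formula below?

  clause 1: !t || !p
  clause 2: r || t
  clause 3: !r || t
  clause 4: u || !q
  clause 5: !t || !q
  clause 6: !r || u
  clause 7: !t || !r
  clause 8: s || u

There are 2^6 = 64 truth assignments over (p, q, r, s, t, u).
Split on u. With u = true, the clauses containing u are satisfied and !u drops from the rest; 2 of the 2^5 = 32 assignments to the other variables satisfy what remains.
With u = false, by the same count on the reduced clause set, 1 assignment works.
Total: 2 + 1 = 3.

3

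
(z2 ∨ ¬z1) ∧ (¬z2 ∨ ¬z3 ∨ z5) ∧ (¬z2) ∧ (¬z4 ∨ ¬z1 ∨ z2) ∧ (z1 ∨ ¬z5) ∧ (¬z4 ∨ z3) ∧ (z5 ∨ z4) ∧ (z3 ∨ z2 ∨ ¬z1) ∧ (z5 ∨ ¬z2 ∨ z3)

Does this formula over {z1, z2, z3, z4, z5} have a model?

Yes

(¬z2) alone gives z2 = False.
(¬z1) alone gives z1 = False.
(¬z5) alone gives z5 = False.
(z4) alone gives z4 = True.
(z3) alone gives z3 = True.
All clauses are satisfied.
A satisfying assignment: z1 ↦ False, z2 ↦ False, z3 ↦ True, z4 ↦ True, z5 ↦ False.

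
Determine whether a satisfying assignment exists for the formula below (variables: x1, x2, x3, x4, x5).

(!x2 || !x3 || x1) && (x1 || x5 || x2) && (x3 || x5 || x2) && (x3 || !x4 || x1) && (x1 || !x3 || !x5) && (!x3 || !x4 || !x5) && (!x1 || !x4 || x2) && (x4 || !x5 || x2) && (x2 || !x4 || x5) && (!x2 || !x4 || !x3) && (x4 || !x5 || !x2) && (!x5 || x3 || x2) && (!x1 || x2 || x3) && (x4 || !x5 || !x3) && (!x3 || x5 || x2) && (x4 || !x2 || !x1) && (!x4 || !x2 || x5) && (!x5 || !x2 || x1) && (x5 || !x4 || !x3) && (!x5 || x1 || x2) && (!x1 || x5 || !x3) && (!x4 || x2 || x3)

Yes, satisfiable

Branch on x2: set x2 = true.
Branch on x3: set x3 = false.
Branch on x4: set x4 = false.
Unit clause (!x5) forces x5 = false.
Unit clause (!x1) forces x1 = false.
Every clause now holds.
A satisfying assignment: x1 ↦ false; x2 ↦ true; x3 ↦ false; x4 ↦ false; x5 ↦ false.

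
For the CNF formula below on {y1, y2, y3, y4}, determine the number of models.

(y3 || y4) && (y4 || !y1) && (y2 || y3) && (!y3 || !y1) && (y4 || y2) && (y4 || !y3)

There are 2^4 = 16 truth assignments over (y1, y2, y3, y4).
Check each against the 6 clauses (columns in the order y1, y2, y3, y4):
  F F F F  ✗ fails (y3 || y4)
  F F F T  ✗ fails (y2 || y3)
  F F T F  ✗ fails (y4 || y2)
  F F T T  ✓ satisfies all
  F T F F  ✗ fails (y3 || y4)
  F T F T  ✓ satisfies all
  F T T F  ✗ fails (y4 || !y3)
  F T T T  ✓ satisfies all
  T F F F  ✗ fails (y3 || y4)
  T F F T  ✗ fails (y2 || y3)
  T F T F  ✗ fails (y4 || !y1)
  T F T T  ✗ fails (!y3 || !y1)
  T T F F  ✗ fails (y3 || y4)
  T T F T  ✓ satisfies all
  T T T F  ✗ fails (y4 || !y1)
  T T T T  ✗ fails (!y3 || !y1)
4 of the 16 rows are models.

4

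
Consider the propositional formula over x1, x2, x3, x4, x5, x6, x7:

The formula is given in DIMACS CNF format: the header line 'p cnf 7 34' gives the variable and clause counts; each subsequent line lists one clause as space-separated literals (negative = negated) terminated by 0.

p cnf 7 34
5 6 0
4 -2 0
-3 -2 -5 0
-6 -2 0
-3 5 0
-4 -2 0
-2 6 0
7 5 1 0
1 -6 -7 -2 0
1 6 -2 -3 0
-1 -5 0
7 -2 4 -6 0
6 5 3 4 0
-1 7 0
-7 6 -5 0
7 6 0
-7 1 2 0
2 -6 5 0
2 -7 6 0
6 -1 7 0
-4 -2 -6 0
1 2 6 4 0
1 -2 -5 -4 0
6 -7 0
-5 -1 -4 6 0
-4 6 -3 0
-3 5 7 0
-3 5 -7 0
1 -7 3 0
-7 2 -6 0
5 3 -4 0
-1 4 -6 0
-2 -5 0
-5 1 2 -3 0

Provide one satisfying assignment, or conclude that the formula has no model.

x1 ↦ False,  x2 ↦ False,  x3 ↦ False,  x4 ↦ False,  x5 ↦ True,  x6 ↦ True,  x7 ↦ False

Branch on x5: set x5 = True.
Unit clause (¬x1) forces x1 = False.
Unit clause (¬x2) forces x2 = False.
Unit clause (¬x7) forces x7 = False.
Unit clause (x6) forces x6 = True.
Unit clause (¬x3) forces x3 = False.
All clauses hold; x4 can take either value.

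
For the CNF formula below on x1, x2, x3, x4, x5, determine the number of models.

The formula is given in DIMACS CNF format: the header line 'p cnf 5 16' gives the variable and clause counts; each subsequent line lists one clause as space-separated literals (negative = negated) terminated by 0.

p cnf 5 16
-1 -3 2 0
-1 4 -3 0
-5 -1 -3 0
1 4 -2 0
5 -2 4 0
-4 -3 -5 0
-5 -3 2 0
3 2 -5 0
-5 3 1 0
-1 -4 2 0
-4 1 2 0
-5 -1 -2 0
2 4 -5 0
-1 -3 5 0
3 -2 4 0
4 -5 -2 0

6

There are 2^5 = 32 truth assignments over (x1, x2, x3, x4, x5).
Split on x1. With x1 = True, the clauses containing x1 are satisfied and ¬x1 drops from the rest; 2 of the 2^4 = 16 assignments to the other variables satisfy what remains.
With x1 = False, by the same count on the reduced clause set, 4 assignments work.
(One model: x1=F, x2=F, x3=F, x4=F, x5=F.)
Total: 2 + 4 = 6.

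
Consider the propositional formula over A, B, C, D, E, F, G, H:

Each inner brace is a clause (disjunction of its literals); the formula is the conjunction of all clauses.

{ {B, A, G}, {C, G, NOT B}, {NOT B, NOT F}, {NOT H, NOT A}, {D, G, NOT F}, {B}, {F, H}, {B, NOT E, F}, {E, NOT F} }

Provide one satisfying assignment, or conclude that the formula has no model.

(B) alone gives B = true.
(NOT F) alone gives F = false.
(H) alone gives H = true.
(NOT A) alone gives A = false.
Suppose C = false.
(G) alone gives G = true.
All clauses hold; D, E can take either value.

A=false; B=true; C=false; D=true; E=true; F=false; G=true; H=true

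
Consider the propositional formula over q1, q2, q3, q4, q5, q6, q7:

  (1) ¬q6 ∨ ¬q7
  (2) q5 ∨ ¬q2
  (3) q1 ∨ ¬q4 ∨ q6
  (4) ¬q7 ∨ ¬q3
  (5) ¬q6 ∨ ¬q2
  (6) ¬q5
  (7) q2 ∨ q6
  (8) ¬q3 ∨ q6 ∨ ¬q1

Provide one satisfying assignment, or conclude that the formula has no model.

(¬q5) alone gives q5 = False.
(¬q2) alone gives q2 = False.
(q6) alone gives q6 = True.
(¬q7) alone gives q7 = False.
No clause remains; q1, q3, q4 are free.

q1 ↦ False,  q2 ↦ False,  q3 ↦ False,  q4 ↦ False,  q5 ↦ False,  q6 ↦ True,  q7 ↦ False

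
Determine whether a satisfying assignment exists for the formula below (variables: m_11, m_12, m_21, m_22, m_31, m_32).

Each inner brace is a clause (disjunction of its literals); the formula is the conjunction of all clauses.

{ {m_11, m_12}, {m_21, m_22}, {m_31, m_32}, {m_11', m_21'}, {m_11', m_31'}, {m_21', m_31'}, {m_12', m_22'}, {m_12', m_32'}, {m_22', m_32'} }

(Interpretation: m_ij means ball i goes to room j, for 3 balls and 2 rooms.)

Branch on m_11: set m_11 = 1.
The clause (m_21') is unit, so m_21 = 0.
The clause (m_22) is unit, so m_22 = 1.
The clause (m_31') is unit, so m_31 = 0.
The clause (m_32) is unit, so m_32 = 1.
That conflicts with the unit clause (m_32').
That branch fails; take m_11 = 0 instead.
The clause (m_12) is unit, so m_12 = 1.
The clause (m_22') is unit, so m_22 = 0.
The clause (m_21) is unit, so m_21 = 1.
The clause (m_31') is unit, so m_31 = 0.
The clause (m_32) is unit, so m_32 = 1.
That conflicts with the unit clause (m_32').
Both values of m_11 lead to a conflict.
No assignment satisfies every clause.

Unsatisfiable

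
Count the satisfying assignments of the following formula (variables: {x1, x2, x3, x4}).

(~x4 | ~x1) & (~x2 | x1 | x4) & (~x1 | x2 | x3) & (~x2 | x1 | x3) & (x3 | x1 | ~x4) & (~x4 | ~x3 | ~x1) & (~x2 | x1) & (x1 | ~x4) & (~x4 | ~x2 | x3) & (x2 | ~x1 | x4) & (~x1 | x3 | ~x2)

There are 2^4 = 16 truth assignments over (x1, x2, x3, x4).
Split on x3. With x3 = 1, the clauses containing x3 are satisfied and ~x3 drops from the rest; 2 of the 2^3 = 8 assignments to the other variables satisfy what remains.
With x3 = 0, by the same count on the reduced clause set, 1 assignment works.
Total: 2 + 1 = 3.

3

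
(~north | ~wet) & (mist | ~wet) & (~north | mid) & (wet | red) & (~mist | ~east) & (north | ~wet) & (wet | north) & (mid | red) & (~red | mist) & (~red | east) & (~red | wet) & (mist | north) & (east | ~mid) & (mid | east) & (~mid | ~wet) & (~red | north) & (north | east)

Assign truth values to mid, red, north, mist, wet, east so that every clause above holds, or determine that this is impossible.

Branch on north: set north = 0.
(~wet) alone gives wet = 0.
That conflicts with the unit clause (wet).
That branch fails; take north = 1 instead.
(~wet) alone gives wet = 0.
(mid) alone gives mid = 1.
(red) alone gives red = 1.
That conflicts with the unit clause (~red).
Neither north = 1 nor north = 0 works.

UNSATISFIABLE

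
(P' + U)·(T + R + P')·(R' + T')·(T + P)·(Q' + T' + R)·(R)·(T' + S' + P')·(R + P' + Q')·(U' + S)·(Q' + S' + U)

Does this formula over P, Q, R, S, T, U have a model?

(R) alone gives R = 1.
(T') alone gives T = 0.
(P) alone gives P = 1.
(U) alone gives U = 1.
(S) alone gives S = 1.
No clause remains; Q is free.
A satisfying assignment: P: 1; Q: 0; R: 1; S: 1; T: 0; U: 1.

Yes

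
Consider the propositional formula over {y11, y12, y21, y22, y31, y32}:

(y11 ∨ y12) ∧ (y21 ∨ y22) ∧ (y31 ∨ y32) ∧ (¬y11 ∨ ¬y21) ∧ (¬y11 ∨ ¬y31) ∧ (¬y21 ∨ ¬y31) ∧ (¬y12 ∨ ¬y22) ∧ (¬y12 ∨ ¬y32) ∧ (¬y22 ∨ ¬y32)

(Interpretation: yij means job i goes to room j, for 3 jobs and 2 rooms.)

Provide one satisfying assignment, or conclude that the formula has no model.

Suppose y11 = True.
From the singleton clause (¬y21), y21 = False.
From the singleton clause (y22), y22 = True.
From the singleton clause (¬y31), y31 = False.
From the singleton clause (y32), y32 = True.
Now (¬y32) is unsatisfied and unit — conflict.
Undo y11 and try y11 = False.
From the singleton clause (y12), y12 = True.
From the singleton clause (¬y22), y22 = False.
From the singleton clause (y21), y21 = True.
From the singleton clause (¬y31), y31 = False.
From the singleton clause (y32), y32 = True.
Now (¬y32) is unsatisfied and unit — conflict.
Neither y11 = True nor y11 = False works.

UNSATISFIABLE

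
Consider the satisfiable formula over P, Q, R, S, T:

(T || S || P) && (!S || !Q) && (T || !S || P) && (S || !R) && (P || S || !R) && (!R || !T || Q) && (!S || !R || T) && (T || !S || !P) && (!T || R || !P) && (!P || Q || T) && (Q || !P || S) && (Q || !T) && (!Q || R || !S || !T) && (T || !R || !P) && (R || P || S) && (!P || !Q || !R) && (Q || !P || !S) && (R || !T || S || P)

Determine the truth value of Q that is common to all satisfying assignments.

Suppose Q = false.
The clause (!T) is unit, so T = false.
The clause (!P) is unit, so P = false.
The clause (S) is unit, so S = true.
Now (!S) is unsatisfied and unit — conflict.
So every satisfying assignment has Q = True.

True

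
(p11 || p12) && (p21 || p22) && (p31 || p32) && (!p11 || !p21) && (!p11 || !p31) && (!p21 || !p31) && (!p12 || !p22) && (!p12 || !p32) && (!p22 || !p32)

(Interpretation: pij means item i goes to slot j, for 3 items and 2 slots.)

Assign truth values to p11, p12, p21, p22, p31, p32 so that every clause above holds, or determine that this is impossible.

UNSATISFIABLE

Suppose p11 = true.
Unit clause (!p21) forces p21 = false.
Unit clause (p22) forces p22 = true.
Unit clause (!p31) forces p31 = false.
Unit clause (p32) forces p32 = true.
That conflicts with the unit clause (!p32).
So p11 must be the other value — set p11 = false.
Unit clause (p12) forces p12 = true.
Unit clause (!p22) forces p22 = false.
Unit clause (p21) forces p21 = true.
Unit clause (!p31) forces p31 = false.
Unit clause (p32) forces p32 = true.
That conflicts with the unit clause (!p32).
Both values of p11 lead to a conflict.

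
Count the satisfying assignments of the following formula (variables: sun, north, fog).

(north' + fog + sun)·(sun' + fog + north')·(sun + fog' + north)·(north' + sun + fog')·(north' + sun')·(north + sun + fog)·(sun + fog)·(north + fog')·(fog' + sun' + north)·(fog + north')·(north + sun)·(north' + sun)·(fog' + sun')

There are 2^3 = 8 truth assignments over (sun, north, fog).
Check each against the 13 clauses (columns in the order sun, north, fog):
  F F F  ✗ fails (north + sun + fog)
  F F T  ✗ fails (sun + fog' + north)
  F T F  ✗ fails (north' + fog + sun)
  F T T  ✗ fails (north' + sun + fog')
  T F F  ✓ satisfies all
  T F T  ✗ fails (north + fog')
  T T F  ✗ fails (sun' + fog + north')
  T T T  ✗ fails (north' + sun')
1 of the 8 rows is a model.

1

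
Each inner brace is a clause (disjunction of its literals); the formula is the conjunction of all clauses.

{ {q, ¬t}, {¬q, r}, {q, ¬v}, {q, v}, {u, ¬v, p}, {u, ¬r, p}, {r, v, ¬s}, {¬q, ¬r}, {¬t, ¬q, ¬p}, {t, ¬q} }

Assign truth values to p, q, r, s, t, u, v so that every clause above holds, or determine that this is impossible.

UNSATISFIABLE

Branch on q: set q = True.
(r) alone gives r = True.
But (¬r) is also a unit clause — contradiction.
That branch fails; take q = False instead.
(¬t) alone gives t = False.
(¬v) alone gives v = False.
But (v) is also a unit clause — contradiction.
Either choice for q ends in contradiction.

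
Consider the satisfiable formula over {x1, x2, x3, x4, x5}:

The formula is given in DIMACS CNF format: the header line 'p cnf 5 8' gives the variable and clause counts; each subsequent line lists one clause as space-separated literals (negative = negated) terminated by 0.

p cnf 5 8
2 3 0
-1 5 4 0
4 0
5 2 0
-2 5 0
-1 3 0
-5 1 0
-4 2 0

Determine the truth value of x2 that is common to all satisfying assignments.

Suppose x2 = False.
Unit clause (x3) forces x3 = True.
Unit clause (x4) forces x4 = True.
That conflicts with the unit clause (¬x4).
So every satisfying assignment has x2 = True.

True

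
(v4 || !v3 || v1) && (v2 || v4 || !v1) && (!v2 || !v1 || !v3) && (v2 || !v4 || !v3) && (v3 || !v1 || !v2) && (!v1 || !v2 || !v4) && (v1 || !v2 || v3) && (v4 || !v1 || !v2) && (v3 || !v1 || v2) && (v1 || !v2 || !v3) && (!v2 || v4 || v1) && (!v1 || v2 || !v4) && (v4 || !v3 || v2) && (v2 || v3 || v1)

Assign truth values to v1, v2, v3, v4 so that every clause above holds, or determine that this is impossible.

Try v4 = true.
Try v2 = true.
The clause (!v1) is unit, so v1 = false.
The clause (v3) is unit, so v3 = true.
But (!v3) is also a unit clause — contradiction.
Backtrack on v2: now try v2 = false.
The clause (!v3) is unit, so v3 = false.
The clause (!v1) is unit, so v1 = false.
But (v1) is also a unit clause — contradiction.
Neither v2 = true nor v2 = false works.
Backtrack on v4: now try v4 = false.
Try v3 = false.
Try v2 = true.
The clause (!v1) is unit, so v1 = false.
But (v1) is also a unit clause — contradiction.
Backtrack on v2: now try v2 = false.
The clause (!v1) is unit, so v1 = false.
But (v1) is also a unit clause — contradiction.
Neither v2 = true nor v2 = false works.
Backtrack on v3: now try v3 = true.
The clause (v1) is unit, so v1 = true.
The clause (v2) is unit, so v2 = true.
But (!v2) is also a unit clause — contradiction.
Neither v3 = true nor v3 = false works.
Neither v4 = true nor v4 = false works.

UNSATISFIABLE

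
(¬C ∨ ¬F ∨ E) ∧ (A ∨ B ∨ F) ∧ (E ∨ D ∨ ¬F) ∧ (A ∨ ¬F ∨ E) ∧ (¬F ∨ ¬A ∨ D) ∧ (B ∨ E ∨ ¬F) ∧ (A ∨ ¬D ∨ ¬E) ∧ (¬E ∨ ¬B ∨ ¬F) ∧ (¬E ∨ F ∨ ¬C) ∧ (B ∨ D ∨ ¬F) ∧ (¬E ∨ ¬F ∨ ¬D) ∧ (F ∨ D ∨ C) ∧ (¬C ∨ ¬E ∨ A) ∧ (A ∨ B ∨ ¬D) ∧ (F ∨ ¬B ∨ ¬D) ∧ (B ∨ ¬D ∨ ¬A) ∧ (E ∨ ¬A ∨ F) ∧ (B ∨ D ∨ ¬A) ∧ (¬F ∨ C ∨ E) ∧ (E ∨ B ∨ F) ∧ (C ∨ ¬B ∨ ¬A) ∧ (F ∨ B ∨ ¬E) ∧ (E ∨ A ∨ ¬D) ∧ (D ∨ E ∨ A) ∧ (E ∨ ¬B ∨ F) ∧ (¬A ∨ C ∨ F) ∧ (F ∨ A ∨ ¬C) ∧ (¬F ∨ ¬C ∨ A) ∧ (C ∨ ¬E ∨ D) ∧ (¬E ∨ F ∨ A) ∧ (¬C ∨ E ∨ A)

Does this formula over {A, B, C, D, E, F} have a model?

No, unsatisfiable

Try C = False.
Try F = True.
From the singleton clause (E), E = True.
From the singleton clause (¬B), B = False.
From the singleton clause (D), D = True.
That conflicts with the unit clause (¬D).
So F must be the other value — set F = False.
From the singleton clause (D), D = True.
From the singleton clause (¬B), B = False.
From the singleton clause (A), A = True.
That conflicts with the unit clause (¬A).
Both values of F lead to a conflict.
So C must be the other value — set C = True.
Try F = False.
From the singleton clause (¬E), E = False.
From the singleton clause (¬A), A = False.
That conflicts with the unit clause (A).
So F must be the other value — set F = True.
From the singleton clause (E), E = True.
From the singleton clause (¬B), B = False.
From the singleton clause (D), D = True.
That conflicts with the unit clause (¬D).
Both values of F lead to a conflict.
Both values of C lead to a conflict.
No assignment satisfies every clause.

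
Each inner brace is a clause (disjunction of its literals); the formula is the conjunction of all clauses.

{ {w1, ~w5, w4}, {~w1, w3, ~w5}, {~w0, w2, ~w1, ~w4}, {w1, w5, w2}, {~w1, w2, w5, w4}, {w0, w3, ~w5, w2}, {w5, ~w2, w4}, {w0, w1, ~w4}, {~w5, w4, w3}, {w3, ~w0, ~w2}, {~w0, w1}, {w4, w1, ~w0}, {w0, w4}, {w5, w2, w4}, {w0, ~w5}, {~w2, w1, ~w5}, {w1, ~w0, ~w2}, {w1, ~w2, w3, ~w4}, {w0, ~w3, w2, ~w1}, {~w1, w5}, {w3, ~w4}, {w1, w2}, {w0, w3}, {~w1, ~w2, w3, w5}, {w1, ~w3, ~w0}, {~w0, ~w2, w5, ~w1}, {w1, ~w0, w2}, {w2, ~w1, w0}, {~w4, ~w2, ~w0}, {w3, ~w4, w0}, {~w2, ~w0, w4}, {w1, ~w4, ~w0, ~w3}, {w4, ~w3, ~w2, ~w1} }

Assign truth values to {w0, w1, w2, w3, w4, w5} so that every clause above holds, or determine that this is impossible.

Try w0 = 1.
From the singleton clause (w1), w1 = 1.
From the singleton clause (w5), w5 = 1.
From the singleton clause (w3), w3 = 1.
Try w2 = 0.
From the singleton clause (~w4), w4 = 0.
Every clause now holds.

w0 ↦ 1, w1 ↦ 1, w2 ↦ 0, w3 ↦ 1, w4 ↦ 0, w5 ↦ 1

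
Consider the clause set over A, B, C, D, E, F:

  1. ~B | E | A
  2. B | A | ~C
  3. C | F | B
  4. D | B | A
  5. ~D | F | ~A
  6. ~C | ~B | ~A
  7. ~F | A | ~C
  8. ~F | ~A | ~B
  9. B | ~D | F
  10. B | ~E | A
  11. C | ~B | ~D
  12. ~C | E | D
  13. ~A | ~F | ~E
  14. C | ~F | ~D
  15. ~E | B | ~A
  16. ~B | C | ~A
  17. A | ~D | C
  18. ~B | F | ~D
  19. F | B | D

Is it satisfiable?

Satisfiable

Case B = 0:
Case A = 1:
(~E) alone gives E = 0.
Case C = 1:
(D) alone gives D = 1.
(F) alone gives F = 1.
This assignment satisfies each clause.
A satisfying assignment: A ↦ 1, B ↦ 0, C ↦ 1, D ↦ 1, E ↦ 0, F ↦ 1.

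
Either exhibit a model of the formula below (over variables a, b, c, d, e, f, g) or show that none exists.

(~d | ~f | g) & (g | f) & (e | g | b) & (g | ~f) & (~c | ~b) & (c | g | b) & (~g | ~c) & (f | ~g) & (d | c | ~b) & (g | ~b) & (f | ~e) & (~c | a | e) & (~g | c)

UNSATISFIABLE

Branch on g: set g = 1.
From the singleton clause (~c), c = 0.
Now (c) is unsatisfied and unit — conflict.
So g must be the other value — set g = 0.
From the singleton clause (f), f = 1.
Now (~f) is unsatisfied and unit — conflict.
Both values of g lead to a conflict.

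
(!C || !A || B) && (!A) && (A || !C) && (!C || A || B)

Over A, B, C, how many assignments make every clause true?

There are 2^3 = 8 truth assignments over (A, B, C).
Check each against the 4 clauses (columns in the order A, B, C):
  F F F  ✓ satisfies all
  F F T  ✗ fails (A || !C)
  F T F  ✓ satisfies all
  F T T  ✗ fails (A || !C)
  T F F  ✗ fails (!A)
  T F T  ✗ fails (!C || !A || B)
  T T F  ✗ fails (!A)
  T T T  ✗ fails (!A)
2 of the 8 rows are models.

2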